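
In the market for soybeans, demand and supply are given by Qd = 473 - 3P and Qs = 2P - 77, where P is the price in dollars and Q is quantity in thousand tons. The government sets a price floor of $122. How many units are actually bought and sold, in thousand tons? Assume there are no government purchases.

107

Equilibrium: 473 - 3P = 2P - 77, so 550 = 5P and P* = 110, Q* = 143.
Because the floor (122) lies above the market-clearing price, it is binding.
At P = 122: Qd = 473 - 3·122 = 107 and Qs = 2·122 - 77 = 167.
The quantity actually transacted is the short side, demand: 107.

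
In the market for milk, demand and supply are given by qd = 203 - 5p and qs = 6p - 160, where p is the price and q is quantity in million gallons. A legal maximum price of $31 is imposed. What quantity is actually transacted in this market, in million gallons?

26

Setting quantity demanded equal to quantity supplied, 203 - 5p = 6p - 160, gives p* = 33 and q* = 38.
Since 31 < 33, the ceiling is binding.
At p = 31: qd = 203 - 5·31 = 48 and qs = 6·31 - 160 = 26.
The quantity actually transacted is the short side, supply: 26.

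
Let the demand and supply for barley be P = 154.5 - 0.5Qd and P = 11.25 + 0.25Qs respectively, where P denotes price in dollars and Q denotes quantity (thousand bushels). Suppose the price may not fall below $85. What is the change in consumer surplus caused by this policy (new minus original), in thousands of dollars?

Rearranging demand gives Qd = 309 - 2P; rearranging supply gives Qs = 4P - 45. In a free market, 309 - 2P = 4P - 45 gives the equilibrium P* = 59, Q* = 191.
The floor of 85 is above the equilibrium price 59, so it binds.
At P = 85: Qd = 309 - 2·85 = 139 and Qs = 4·85 - 45 = 295.
Consumer surplus without the control is ½ · (154.5 - 59) · 191 = 9120.25.
With the floor, consumers buy 139 units at 85, so CS = ½ · (154.5 - 85) · 139 = 4830.25.
Change in consumer surplus = 4830.25 - 9120.25 = -4290.

-4290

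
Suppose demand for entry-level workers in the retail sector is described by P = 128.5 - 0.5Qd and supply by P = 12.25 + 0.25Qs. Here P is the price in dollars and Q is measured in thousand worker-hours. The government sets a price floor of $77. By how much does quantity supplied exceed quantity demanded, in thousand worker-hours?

156

Rearranging demand gives Qd = 257 - 2P; rearranging supply gives Qs = 4P - 49. Setting quantity demanded equal to quantity supplied, 257 - 2P = 4P - 49, gives P* = 51 and Q* = 155.
Since 77 > 51, the floor is binding.
At P = 77: Qd = 257 - 2·77 = 103 and Qs = 4·77 - 49 = 259.
Surplus = Qs - Qd = 259 - 103 = 156.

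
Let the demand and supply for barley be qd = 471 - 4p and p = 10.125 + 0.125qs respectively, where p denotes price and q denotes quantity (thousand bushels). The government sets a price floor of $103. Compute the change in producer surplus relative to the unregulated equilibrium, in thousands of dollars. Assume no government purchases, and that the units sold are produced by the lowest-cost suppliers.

114

Rearranging supply gives qs = 8p - 81. Without the control the market clears where 471 - 4p = 8p - 81, i.e. p* = 46 and q* = 287.
Because the floor (103) lies above the market-clearing price, it is binding.
At p = 103: qd = 471 - 4·103 = 59 and qs = 8·103 - 81 = 743.
Producer surplus without the control is ½ · (46 - 10.125) · 287 = 5148.0625.
With the floor, 59 units are sold at 103. The supply price at q = 59 is 17.5, so PS = ½ · [(103 - 10.125) + (103 - 17.5)] · 59 = 5262.0625.
Change in producer surplus = 5262.0625 - 5148.0625 = 114.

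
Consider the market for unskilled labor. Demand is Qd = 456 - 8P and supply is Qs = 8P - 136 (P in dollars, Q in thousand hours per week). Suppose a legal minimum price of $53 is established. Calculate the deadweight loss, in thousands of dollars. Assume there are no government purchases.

2048

Without the control the market clears where 456 - 8P = 8P - 136, i.e. P* = 37 and Q* = 160.
Because the floor (53) lies above the market-clearing price, it is binding.
At P = 53: Qd = 456 - 8·53 = 32 and Qs = 8·53 - 136 = 288.
Quantity traded falls to 32. At Q = 32 the demand price is (456 - 32)/8 = 53 and the supply price is (136 + 32)/8 = 21.
Deadweight loss = ½ · (53 - 21) · (160 - 32) = ½ · 32 · 128 = 2048.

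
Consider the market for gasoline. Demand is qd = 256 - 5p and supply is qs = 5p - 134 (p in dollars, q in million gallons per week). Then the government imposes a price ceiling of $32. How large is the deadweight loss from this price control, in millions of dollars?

245

Without the control the market clears where 256 - 5p = 5p - 134, i.e. p* = 39 and q* = 61.
Because the ceiling (32) lies below the market-clearing price, it is binding.
At p = 32: qd = 256 - 5·32 = 96 and qs = 5·32 - 134 = 26.
Quantity traded falls to 26. At q = 26 the demand price is (256 - 26)/5 = 46 and the supply price is (134 + 26)/5 = 32.
Deadweight loss = ½ · (46 - 32) · (61 - 26) = ½ · 14 · 35 = 245.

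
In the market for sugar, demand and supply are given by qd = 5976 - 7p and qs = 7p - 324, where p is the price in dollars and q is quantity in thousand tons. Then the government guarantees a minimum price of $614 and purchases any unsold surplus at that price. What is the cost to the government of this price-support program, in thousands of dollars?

Setting quantity demanded equal to quantity supplied, 5976 - 7p = 7p - 324, gives p* = 450 and q* = 2826.
Since 614 > 450, the floor is binding.
At p = 614: qd = 5976 - 7·614 = 1678 and qs = 7·614 - 324 = 3974.
Surplus = qs - qd = 2296.
Government expenditure = surplus × support price = 2296 × 614 = 1409744.

1409744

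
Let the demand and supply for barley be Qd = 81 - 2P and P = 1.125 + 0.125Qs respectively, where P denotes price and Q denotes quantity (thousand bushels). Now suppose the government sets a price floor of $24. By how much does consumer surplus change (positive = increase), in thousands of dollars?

-720

Rearranging supply gives Qs = 8P - 9. Setting quantity demanded equal to quantity supplied, 81 - 2P = 8P - 9, gives P* = 9 and Q* = 63.
Since 24 > 9, the floor is binding.
At P = 24: Qd = 81 - 2·24 = 33 and Qs = 8·24 - 9 = 183.
Consumer surplus without the control is ½ · (40.5 - 9) · 63 = 992.25.
With the floor, consumers buy 33 units at 24, so CS = ½ · (40.5 - 24) · 33 = 272.25.
Change in consumer surplus = 272.25 - 992.25 = -720.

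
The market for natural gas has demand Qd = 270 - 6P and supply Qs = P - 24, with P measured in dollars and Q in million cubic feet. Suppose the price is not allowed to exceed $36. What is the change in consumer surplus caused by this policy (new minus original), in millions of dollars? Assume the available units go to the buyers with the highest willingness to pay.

69

Equilibrium: 270 - 6P = P - 24, so 294 = 7P and P* = 42, Q* = 18.
Because the ceiling (36) lies below the market-clearing price, it is binding.
At P = 36: Qd = 270 - 6·36 = 54 and Qs = 36 - 24 = 12.
Consumer surplus without the control is ½ · (45 - 42) · 18 = 27.
With the ceiling, 12 units are sold at 36 (assume they go to the highest-value buyers). The demand price at Q = 12 is 43, so CS = ½ · [(45 - 36) + (43 - 36)] · 12 = 96.
Change in consumer surplus = 96 - 27 = 69.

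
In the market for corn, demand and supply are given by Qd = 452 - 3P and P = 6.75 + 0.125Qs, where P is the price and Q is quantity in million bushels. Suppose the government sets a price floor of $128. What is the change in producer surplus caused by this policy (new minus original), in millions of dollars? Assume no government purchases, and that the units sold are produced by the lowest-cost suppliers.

1793.75

Rearranging supply gives Qs = 8P - 54. Without the control the market clears where 452 - 3P = 8P - 54, i.e. P* = 46 and Q* = 314.
Because the floor (128) lies above the market-clearing price, it is binding.
At P = 128: Qd = 452 - 3·128 = 68 and Qs = 8·128 - 54 = 970.
Producer surplus without the control is ½ · (46 - 6.75) · 314 = 6162.25.
With the floor, 68 units are sold at 128. The supply price at Q = 68 is 15.25, so PS = ½ · [(128 - 6.75) + (128 - 15.25)] · 68 = 7956.
Change in producer surplus = 7956 - 6162.25 = 1793.75.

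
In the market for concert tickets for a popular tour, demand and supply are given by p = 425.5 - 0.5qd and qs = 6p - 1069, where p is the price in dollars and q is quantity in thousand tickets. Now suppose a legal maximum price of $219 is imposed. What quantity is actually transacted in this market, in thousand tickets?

245

Rearranging demand gives qd = 851 - 2p. Equilibrium: 851 - 2p = 6p - 1069, so 1920 = 8p and p* = 240, q* = 371.
Since 219 < 240, the ceiling is binding.
At p = 219: qd = 851 - 2·219 = 413 and qs = 6·219 - 1069 = 245.
The quantity actually transacted is the short side, supply: 245.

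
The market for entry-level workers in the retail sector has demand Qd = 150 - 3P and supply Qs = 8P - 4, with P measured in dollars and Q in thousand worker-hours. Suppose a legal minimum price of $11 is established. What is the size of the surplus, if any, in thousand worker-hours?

Without the control the market clears where 150 - 3P = 8P - 4, i.e. P* = 14 and Q* = 108.
The floor of 11 is below the equilibrium price 14, so it is not binding; the market clears at P* = 14, Q* = 108.
Since the control does not bind, there is no surplus.

0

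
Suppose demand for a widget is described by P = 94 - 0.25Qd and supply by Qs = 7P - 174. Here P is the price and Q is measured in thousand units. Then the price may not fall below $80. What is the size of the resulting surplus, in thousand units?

Rearranging demand gives Qd = 376 - 4P. In a free market, 376 - 4P = 7P - 174 gives the equilibrium P* = 50, Q* = 176.
Because the floor (80) lies above the market-clearing price, it is binding.
At P = 80: Qd = 376 - 4·80 = 56 and Qs = 7·80 - 174 = 386.
Surplus = Qs - Qd = 386 - 56 = 330.

330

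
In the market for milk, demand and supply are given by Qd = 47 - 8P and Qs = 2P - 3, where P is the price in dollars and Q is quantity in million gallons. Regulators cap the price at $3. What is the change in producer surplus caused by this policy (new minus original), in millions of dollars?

Without the control the market clears where 47 - 8P = 2P - 3, i.e. P* = 5 and Q* = 7.
The ceiling of 3 is below the equilibrium price 5, so it binds.
At P = 3: Qd = 47 - 8·3 = 23 and Qs = 2·3 - 3 = 3.
Producer surplus without the control is ½ · (5 - 1.5) · 7 = 12.25.
With the ceiling, producers sell 3 units at 3, so PS = ½ · (3 - 1.5) · 3 = 2.25.
Change in producer surplus = 2.25 - 12.25 = -10.

-10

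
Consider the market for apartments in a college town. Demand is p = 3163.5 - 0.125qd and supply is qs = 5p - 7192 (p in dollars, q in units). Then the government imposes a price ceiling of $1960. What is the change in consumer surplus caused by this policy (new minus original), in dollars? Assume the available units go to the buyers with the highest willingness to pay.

Rearranging demand gives qd = 25308 - 8p. Without the control the market clears where 25308 - 8p = 5p - 7192, i.e. p* = 2500 and q* = 5308.
Since 1960 < 2500, the ceiling is binding.
At p = 1960: qd = 25308 - 8·1960 = 9628 and qs = 5·1960 - 7192 = 2608.
Consumer surplus without the control is ½ · (3163.5 - 2500) · 5308 = 1760929.
With the ceiling, 2608 units are sold at 1960 (assume they go to the highest-value buyers). The demand price at q = 2608 is 2837.5, so CS = ½ · [(3163.5 - 1960) + (2837.5 - 1960)] · 2608 = 2713624.
Change in consumer surplus = 2713624 - 1760929 = 952695.

952695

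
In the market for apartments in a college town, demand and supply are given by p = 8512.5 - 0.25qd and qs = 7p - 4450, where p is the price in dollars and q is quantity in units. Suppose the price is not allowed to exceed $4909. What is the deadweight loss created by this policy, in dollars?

0

Rearranging demand gives qd = 34050 - 4p. In a free market, 34050 - 4p = 7p - 4450 gives the equilibrium p* = 3500, q* = 20050.
Since 4909 is above p* = 3500, the ceiling does not bind and the free-market outcome prevails.
Since the control does not bind, no trades are prevented and deadweight loss is zero.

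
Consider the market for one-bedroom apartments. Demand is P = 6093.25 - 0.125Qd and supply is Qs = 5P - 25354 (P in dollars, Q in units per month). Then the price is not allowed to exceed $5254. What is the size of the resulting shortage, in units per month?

5798

Rearranging demand gives Qd = 48746 - 8P. Setting quantity demanded equal to quantity supplied, 48746 - 8P = 5P - 25354, gives P* = 5700 and Q* = 3146.
Since 5254 < 5700, the ceiling is binding.
At P = 5254: Qd = 48746 - 8·5254 = 6714 and Qs = 5·5254 - 25354 = 916.
Shortage = Qd - Qs = 6714 - 916 = 5798.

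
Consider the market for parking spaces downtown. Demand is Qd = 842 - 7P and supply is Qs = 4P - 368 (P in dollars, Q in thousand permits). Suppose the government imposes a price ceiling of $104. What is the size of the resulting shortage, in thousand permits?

66

Without the control the market clears where 842 - 7P = 4P - 368, i.e. P* = 110 and Q* = 72.
The ceiling of 104 is below the equilibrium price 110, so it binds.
At P = 104: Qd = 842 - 7·104 = 114 and Qs = 4·104 - 368 = 48.
Shortage = Qd - Qs = 114 - 48 = 66.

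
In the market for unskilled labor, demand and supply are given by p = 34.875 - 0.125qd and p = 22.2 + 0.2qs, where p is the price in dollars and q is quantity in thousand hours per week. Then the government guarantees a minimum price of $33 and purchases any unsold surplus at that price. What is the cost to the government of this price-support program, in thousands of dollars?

Rearranging demand gives qd = 279 - 8p; rearranging supply gives qs = 5p - 111. Equilibrium: 279 - 8p = 5p - 111, so 390 = 13p and p* = 30, q* = 39.
Because the floor (33) lies above the market-clearing price, it is binding.
At p = 33: qd = 279 - 8·33 = 15 and qs = 5·33 - 111 = 54.
Surplus = qs - qd = 39.
Government expenditure = surplus × support price = 39 × 33 = 1287.

1287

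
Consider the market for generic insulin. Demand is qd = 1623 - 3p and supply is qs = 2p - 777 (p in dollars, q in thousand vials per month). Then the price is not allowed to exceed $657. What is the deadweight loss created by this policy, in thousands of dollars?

0

Equilibrium: 1623 - 3p = 2p - 777, so 2400 = 5p and p* = 480, q* = 183.
The ceiling of 657 is above the equilibrium price 480, so it is not binding; the market clears at p* = 480, q* = 183.
Since the control does not bind, no trades are prevented and deadweight loss is zero.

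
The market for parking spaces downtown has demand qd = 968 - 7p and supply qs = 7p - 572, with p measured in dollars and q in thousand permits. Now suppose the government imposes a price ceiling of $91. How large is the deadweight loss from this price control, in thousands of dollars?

2527

Setting quantity demanded equal to quantity supplied, 968 - 7p = 7p - 572, gives p* = 110 and q* = 198.
Because the ceiling (91) lies below the market-clearing price, it is binding.
At p = 91: qd = 968 - 7·91 = 331 and qs = 7·91 - 572 = 65.
Quantity traded falls to 65. At q = 65 the demand price is (968 - 65)/7 = 129 and the supply price is (572 + 65)/7 = 91.
Deadweight loss = ½ · (129 - 91) · (198 - 65) = ½ · 38 · 133 = 2527.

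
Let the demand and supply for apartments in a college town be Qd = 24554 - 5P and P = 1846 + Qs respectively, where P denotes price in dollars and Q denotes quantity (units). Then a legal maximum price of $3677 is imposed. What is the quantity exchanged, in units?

1831

Rearranging supply gives Qs = P - 1846. Equilibrium: 24554 - 5P = P - 1846, so 26400 = 6P and P* = 4400, Q* = 2554.
Because the ceiling (3677) lies below the market-clearing price, it is binding.
At P = 3677: Qd = 24554 - 5·3677 = 6169 and Qs = 3677 - 1846 = 1831.
The quantity actually transacted is the short side, supply: 1831.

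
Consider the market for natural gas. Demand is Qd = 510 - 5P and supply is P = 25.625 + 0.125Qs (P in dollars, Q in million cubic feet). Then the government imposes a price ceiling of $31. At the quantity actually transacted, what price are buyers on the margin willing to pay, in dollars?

Rearranging supply gives Qs = 8P - 205. Setting quantity demanded equal to quantity supplied, 510 - 5P = 8P - 205, gives P* = 55 and Q* = 235.
Since 31 < 55, the ceiling is binding.
At P = 31: Qd = 510 - 5·31 = 355 and Qs = 8·31 - 205 = 43.
Only 43 units reach the market. On the demand curve, the marginal buyer's willingness to pay at Q = 43 is (510 - 43)/5 = 93.4.

93.4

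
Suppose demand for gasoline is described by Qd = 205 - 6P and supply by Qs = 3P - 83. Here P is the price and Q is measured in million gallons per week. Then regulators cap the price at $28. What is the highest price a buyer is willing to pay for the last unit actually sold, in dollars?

34

In a free market, 205 - 6P = 3P - 83 gives the equilibrium P* = 32, Q* = 13.
Because the ceiling (28) lies below the market-clearing price, it is binding.
At P = 28: Qd = 205 - 6·28 = 37 and Qs = 3·28 - 83 = 1.
Only 1 units reach the market. On the demand curve, the marginal buyer's willingness to pay at Q = 1 is (205 - 1)/6 = 34.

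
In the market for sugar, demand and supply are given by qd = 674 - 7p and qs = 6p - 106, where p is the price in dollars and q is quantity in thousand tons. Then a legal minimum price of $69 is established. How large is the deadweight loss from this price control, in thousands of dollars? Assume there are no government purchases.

614.25

In a free market, 674 - 7p = 6p - 106 gives the equilibrium p* = 60, q* = 254.
Because the floor (69) lies above the market-clearing price, it is binding.
At p = 69: qd = 674 - 7·69 = 191 and qs = 6·69 - 106 = 308.
Quantity traded falls to 191. At q = 191 the demand price is (674 - 191)/7 = 69 and the supply price is (106 + 191)/6 = 49.5.
Deadweight loss = ½ · (69 - 49.5) · (254 - 191) = ½ · 19.5 · 63 = 614.25.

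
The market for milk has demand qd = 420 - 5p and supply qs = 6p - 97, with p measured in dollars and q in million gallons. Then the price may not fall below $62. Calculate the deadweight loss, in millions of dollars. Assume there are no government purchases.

1031.25

Setting quantity demanded equal to quantity supplied, 420 - 5p = 6p - 97, gives p* = 47 and q* = 185.
Since 62 > 47, the floor is binding.
At p = 62: qd = 420 - 5·62 = 110 and qs = 6·62 - 97 = 275.
Quantity traded falls to 110. At q = 110 the demand price is (420 - 110)/5 = 62 and the supply price is (97 + 110)/6 = 34.5.
Deadweight loss = ½ · (62 - 34.5) · (185 - 110) = ½ · 27.5 · 75 = 1031.25.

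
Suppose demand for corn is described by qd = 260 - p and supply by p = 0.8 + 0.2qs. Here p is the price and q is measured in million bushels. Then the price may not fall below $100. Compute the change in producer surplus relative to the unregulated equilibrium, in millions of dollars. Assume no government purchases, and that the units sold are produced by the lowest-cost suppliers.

Rearranging supply gives qs = 5p - 4. Equilibrium: 260 - p = 5p - 4, so 264 = 6p and p* = 44, q* = 216.
Since 100 > 44, the floor is binding.
At p = 100: qd = 260 - 100 = 160 and qs = 5·100 - 4 = 496.
Producer surplus without the control is ½ · (44 - 0.8) · 216 = 4665.6.
With the floor, 160 units are sold at 100. The supply price at q = 160 is 32.8, so PS = ½ · [(100 - 0.8) + (100 - 32.8)] · 160 = 13312.
Change in producer surplus = 13312 - 4665.6 = 8646.4.

8646.4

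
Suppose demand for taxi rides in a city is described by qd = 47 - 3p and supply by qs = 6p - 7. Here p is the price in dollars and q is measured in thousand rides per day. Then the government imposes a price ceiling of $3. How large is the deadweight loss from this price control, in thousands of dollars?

In a free market, 47 - 3p = 6p - 7 gives the equilibrium p* = 6, q* = 29.
Since 3 < 6, the ceiling is binding.
At p = 3: qd = 47 - 3·3 = 38 and qs = 6·3 - 7 = 11.
Quantity traded falls to 11. At q = 11 the demand price is (47 - 11)/3 = 12 and the supply price is (7 + 11)/6 = 3.
Deadweight loss = ½ · (12 - 3) · (29 - 11) = ½ · 9 · 18 = 81.

81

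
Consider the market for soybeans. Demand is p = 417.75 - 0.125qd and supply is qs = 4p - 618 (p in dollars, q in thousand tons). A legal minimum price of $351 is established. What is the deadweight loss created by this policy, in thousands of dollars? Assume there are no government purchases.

Rearranging demand gives qd = 3342 - 8p. Equilibrium: 3342 - 8p = 4p - 618, so 3960 = 12p and p* = 330, q* = 702.
Since 351 > 330, the floor is binding.
At p = 351: qd = 3342 - 8·351 = 534 and qs = 4·351 - 618 = 786.
Quantity traded falls to 534. At q = 534 the demand price is (3342 - 534)/8 = 351 and the supply price is (618 + 534)/4 = 288.
Deadweight loss = ½ · (351 - 288) · (702 - 534) = ½ · 63 · 168 = 5292.

5292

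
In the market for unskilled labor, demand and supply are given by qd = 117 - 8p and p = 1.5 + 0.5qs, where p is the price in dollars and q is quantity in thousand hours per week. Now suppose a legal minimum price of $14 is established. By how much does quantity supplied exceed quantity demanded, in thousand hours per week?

Rearranging supply gives qs = 2p - 3. Without the control the market clears where 117 - 8p = 2p - 3, i.e. p* = 12 and q* = 21.
The floor of 14 is above the equilibrium price 12, so it binds.
At p = 14: qd = 117 - 8·14 = 5 and qs = 2·14 - 3 = 25.
Surplus = qs - qd = 25 - 5 = 20.

20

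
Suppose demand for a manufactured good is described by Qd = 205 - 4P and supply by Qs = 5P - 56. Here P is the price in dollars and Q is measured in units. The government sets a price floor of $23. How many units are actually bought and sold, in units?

In a free market, 205 - 4P = 5P - 56 gives the equilibrium P* = 29, Q* = 89.
The floor of 23 is below the equilibrium price 29, so it is not binding; the market clears at P* = 29, Q* = 89.

89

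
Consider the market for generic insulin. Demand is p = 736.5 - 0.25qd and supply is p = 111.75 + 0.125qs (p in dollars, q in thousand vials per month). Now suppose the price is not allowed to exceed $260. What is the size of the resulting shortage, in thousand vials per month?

720

Rearranging demand gives qd = 2946 - 4p; rearranging supply gives qs = 8p - 894. In a free market, 2946 - 4p = 8p - 894 gives the equilibrium p* = 320, q* = 1666.
The ceiling of 260 is below the equilibrium price 320, so it binds.
At p = 260: qd = 2946 - 4·260 = 1906 and qs = 8·260 - 894 = 1186.
Shortage = qd - qs = 1906 - 1186 = 720.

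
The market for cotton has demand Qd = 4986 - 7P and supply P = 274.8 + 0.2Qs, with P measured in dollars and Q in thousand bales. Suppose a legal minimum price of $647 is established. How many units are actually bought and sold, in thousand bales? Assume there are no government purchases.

Rearranging supply gives Qs = 5P - 1374. Without the control the market clears where 4986 - 7P = 5P - 1374, i.e. P* = 530 and Q* = 1276.
Because the floor (647) lies above the market-clearing price, it is binding.
At P = 647: Qd = 4986 - 7·647 = 457 and Qs = 5·647 - 1374 = 1861.
The quantity actually transacted is the short side, demand: 457.

457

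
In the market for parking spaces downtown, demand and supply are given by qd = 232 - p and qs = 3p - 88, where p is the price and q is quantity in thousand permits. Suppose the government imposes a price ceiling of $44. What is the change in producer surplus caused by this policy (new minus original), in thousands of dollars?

-3528

Equilibrium: 232 - p = 3p - 88, so 320 = 4p and p* = 80, q* = 152.
Since 44 < 80, the ceiling is binding.
At p = 44: qd = 232 - 44 = 188 and qs = 3·44 - 88 = 44.
Producer surplus without the control is ½ · (80 - 88/3) · 152 = 11552/3.
With the ceiling, producers sell 44 units at 44, so PS = ½ · (44 - 88/3) · 44 = 968/3.
Change in producer surplus = 968/3 - 11552/3 = -3528.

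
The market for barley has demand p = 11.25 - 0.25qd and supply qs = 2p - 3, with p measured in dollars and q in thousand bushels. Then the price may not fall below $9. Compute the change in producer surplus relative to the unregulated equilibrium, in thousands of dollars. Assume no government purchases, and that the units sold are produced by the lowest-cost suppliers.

Rearranging demand gives qd = 45 - 4p. In a free market, 45 - 4p = 2p - 3 gives the equilibrium p* = 8, q* = 13.
Since 9 > 8, the floor is binding.
At p = 9: qd = 45 - 4·9 = 9 and qs = 2·9 - 3 = 15.
Producer surplus without the control is ½ · (8 - 1.5) · 13 = 42.25.
With the floor, 9 units are sold at 9. The supply price at q = 9 is 6, so PS = ½ · [(9 - 1.5) + (9 - 6)] · 9 = 47.25.
Change in producer surplus = 47.25 - 42.25 = 5.

5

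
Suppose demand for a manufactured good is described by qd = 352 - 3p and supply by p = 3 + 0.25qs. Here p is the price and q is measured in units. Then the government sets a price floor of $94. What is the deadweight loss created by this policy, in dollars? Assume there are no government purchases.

4630.5

Rearranging supply gives qs = 4p - 12. Equilibrium: 352 - 3p = 4p - 12, so 364 = 7p and p* = 52, q* = 196.
Since 94 > 52, the floor is binding.
At p = 94: qd = 352 - 3·94 = 70 and qs = 4·94 - 12 = 364.
Quantity traded falls to 70. At q = 70 the demand price is (352 - 70)/3 = 94 and the supply price is (12 + 70)/4 = 20.5.
Deadweight loss = ½ · (94 - 20.5) · (196 - 70) = ½ · 73.5 · 126 = 4630.5.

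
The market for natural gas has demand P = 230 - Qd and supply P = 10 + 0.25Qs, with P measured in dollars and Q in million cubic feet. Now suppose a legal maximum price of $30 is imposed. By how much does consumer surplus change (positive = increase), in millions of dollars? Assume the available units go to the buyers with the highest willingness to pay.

Rearranging demand gives Qd = 230 - P; rearranging supply gives Qs = 4P - 40. Without the control the market clears where 230 - P = 4P - 40, i.e. P* = 54 and Q* = 176.
Because the ceiling (30) lies below the market-clearing price, it is binding.
At P = 30: Qd = 230 - 30 = 200 and Qs = 4·30 - 40 = 80.
Consumer surplus without the control is ½ · (230 - 54) · 176 = 15488.
With the ceiling, 80 units are sold at 30 (assume they go to the highest-value buyers). The demand price at Q = 80 is 150, so CS = ½ · [(230 - 30) + (150 - 30)] · 80 = 12800.
Change in consumer surplus = 12800 - 15488 = -2688.

-2688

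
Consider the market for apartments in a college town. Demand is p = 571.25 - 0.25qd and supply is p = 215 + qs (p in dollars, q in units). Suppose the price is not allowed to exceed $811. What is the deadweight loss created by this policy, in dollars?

Rearranging demand gives qd = 2285 - 4p; rearranging supply gives qs = p - 215. Equilibrium: 2285 - 4p = p - 215, so 2500 = 5p and p* = 500, q* = 285.
The ceiling of 811 is above the equilibrium price 500, so it is not binding; the market clears at p* = 500, q* = 285.
Since the control does not bind, no trades are prevented and deadweight loss is zero.

0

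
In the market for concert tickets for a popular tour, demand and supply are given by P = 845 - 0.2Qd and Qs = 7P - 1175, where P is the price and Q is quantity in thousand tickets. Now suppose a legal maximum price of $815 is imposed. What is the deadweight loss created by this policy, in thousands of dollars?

Rearranging demand gives Qd = 4225 - 5P. Setting quantity demanded equal to quantity supplied, 4225 - 5P = 7P - 1175, gives P* = 450 and Q* = 1975.
The ceiling of 815 is above the equilibrium price 450, so it is not binding; the market clears at P* = 450, Q* = 1975.
Since the control does not bind, no trades are prevented and deadweight loss is zero.

0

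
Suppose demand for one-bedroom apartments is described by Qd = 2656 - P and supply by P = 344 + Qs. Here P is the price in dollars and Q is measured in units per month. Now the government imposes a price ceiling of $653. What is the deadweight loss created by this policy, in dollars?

717409

Rearranging supply gives Qs = P - 344. In a free market, 2656 - P = P - 344 gives the equilibrium P* = 1500, Q* = 1156.
Because the ceiling (653) lies below the market-clearing price, it is binding.
At P = 653: Qd = 2656 - 653 = 2003 and Qs = 653 - 344 = 309.
Quantity traded falls to 309. At Q = 309 the demand price is 2656 - 309 = 2347 and the supply price is 344 + 309 = 653.
Deadweight loss = ½ · (2347 - 653) · (1156 - 309) = ½ · 1694 · 847 = 717409.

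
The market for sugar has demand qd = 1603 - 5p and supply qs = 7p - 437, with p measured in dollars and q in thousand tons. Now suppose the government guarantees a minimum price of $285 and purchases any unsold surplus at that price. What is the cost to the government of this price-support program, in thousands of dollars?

Equilibrium: 1603 - 5p = 7p - 437, so 2040 = 12p and p* = 170, q* = 753.
Because the floor (285) lies above the market-clearing price, it is binding.
At p = 285: qd = 1603 - 5·285 = 178 and qs = 7·285 - 437 = 1558.
Surplus = qs - qd = 1380.
Government expenditure = surplus × support price = 1380 × 285 = 393300.

393300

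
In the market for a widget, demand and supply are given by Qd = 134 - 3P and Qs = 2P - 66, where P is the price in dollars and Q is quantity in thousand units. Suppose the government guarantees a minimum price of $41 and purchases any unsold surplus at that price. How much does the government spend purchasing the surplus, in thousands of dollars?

205

Without the control the market clears where 134 - 3P = 2P - 66, i.e. P* = 40 and Q* = 14.
Because the floor (41) lies above the market-clearing price, it is binding.
At P = 41: Qd = 134 - 3·41 = 11 and Qs = 2·41 - 66 = 16.
Surplus = Qs - Qd = 5.
Government expenditure = surplus × support price = 5 × 41 = 205.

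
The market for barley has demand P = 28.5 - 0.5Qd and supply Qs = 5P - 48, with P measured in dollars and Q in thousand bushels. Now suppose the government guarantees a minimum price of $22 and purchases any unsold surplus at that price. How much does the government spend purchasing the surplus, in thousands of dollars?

Rearranging demand gives Qd = 57 - 2P. Equilibrium: 57 - 2P = 5P - 48, so 105 = 7P and P* = 15, Q* = 27.
Because the floor (22) lies above the market-clearing price, it is binding.
At P = 22: Qd = 57 - 2·22 = 13 and Qs = 5·22 - 48 = 62.
Surplus = Qs - Qd = 49.
Government expenditure = surplus × support price = 49 × 22 = 1078.

1078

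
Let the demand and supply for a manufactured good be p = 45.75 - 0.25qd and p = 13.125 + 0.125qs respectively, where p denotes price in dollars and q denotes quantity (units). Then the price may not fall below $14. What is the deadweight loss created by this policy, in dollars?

Rearranging demand gives qd = 183 - 4p; rearranging supply gives qs = 8p - 105. In a free market, 183 - 4p = 8p - 105 gives the equilibrium p* = 24, q* = 87.
The floor of 14 is below the equilibrium price 24, so it is not binding; the market clears at p* = 24, q* = 87.
Since the control does not bind, no trades are prevented and deadweight loss is zero.

0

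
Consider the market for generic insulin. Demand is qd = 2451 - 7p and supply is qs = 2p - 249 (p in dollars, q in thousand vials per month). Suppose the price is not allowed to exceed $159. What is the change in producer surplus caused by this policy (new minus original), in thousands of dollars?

In a free market, 2451 - 7p = 2p - 249 gives the equilibrium p* = 300, q* = 351.
Because the ceiling (159) lies below the market-clearing price, it is binding.
At p = 159: qd = 2451 - 7·159 = 1338 and qs = 2·159 - 249 = 69.
Producer surplus without the control is ½ · (300 - 124.5) · 351 = 30800.25.
With the ceiling, producers sell 69 units at 159, so PS = ½ · (159 - 124.5) · 69 = 1190.25.
Change in producer surplus = 1190.25 - 30800.25 = -29610.

-29610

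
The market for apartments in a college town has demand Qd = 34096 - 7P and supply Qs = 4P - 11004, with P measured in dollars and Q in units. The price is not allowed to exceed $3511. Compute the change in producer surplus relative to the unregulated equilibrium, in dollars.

-2484402

Without the control the market clears where 34096 - 7P = 4P - 11004, i.e. P* = 4100 and Q* = 5396.
Because the ceiling (3511) lies below the market-clearing price, it is binding.
At P = 3511: Qd = 34096 - 7·3511 = 9519 and Qs = 4·3511 - 11004 = 3040.
Producer surplus without the control is ½ · (4100 - 2751) · 5396 = 3639602.
With the ceiling, producers sell 3040 units at 3511, so PS = ½ · (3511 - 2751) · 3040 = 1155200.
Change in producer surplus = 1155200 - 3639602 = -2484402.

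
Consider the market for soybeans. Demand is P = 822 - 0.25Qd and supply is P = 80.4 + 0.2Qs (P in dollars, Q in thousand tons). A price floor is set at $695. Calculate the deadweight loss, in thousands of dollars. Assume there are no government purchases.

292410

Rearranging demand gives Qd = 3288 - 4P; rearranging supply gives Qs = 5P - 402. Without the control the market clears where 3288 - 4P = 5P - 402, i.e. P* = 410 and Q* = 1648.
Since 695 > 410, the floor is binding.
At P = 695: Qd = 3288 - 4·695 = 508 and Qs = 5·695 - 402 = 3073.
Quantity traded falls to 508. At Q = 508 the demand price is (3288 - 508)/4 = 695 and the supply price is (402 + 508)/5 = 182.
Deadweight loss = ½ · (695 - 182) · (1648 - 508) = ½ · 513 · 1140 = 292410.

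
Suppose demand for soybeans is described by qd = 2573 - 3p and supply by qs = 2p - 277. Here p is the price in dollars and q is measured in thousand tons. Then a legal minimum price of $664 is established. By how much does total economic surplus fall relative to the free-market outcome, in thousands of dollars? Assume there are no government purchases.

Equilibrium: 2573 - 3p = 2p - 277, so 2850 = 5p and p* = 570, q* = 863.
The floor of 664 is above the equilibrium price 570, so it binds.
At p = 664: qd = 2573 - 3·664 = 581 and qs = 2·664 - 277 = 1051.
Quantity traded falls to 581. At q = 581 the demand price is (2573 - 581)/3 = 664 and the supply price is (277 + 581)/2 = 429.
Deadweight loss = ½ · (664 - 429) · (863 - 581) = ½ · 235 · 282 = 33135.

33135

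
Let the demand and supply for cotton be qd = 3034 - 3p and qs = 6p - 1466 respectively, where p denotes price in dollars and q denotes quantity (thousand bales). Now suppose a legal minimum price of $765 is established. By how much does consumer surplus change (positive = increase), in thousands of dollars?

Without the control the market clears where 3034 - 3p = 6p - 1466, i.e. p* = 500 and q* = 1534.
The floor of 765 is above the equilibrium price 500, so it binds.
At p = 765: qd = 3034 - 3·765 = 739 and qs = 6·765 - 1466 = 3124.
Consumer surplus without the control is ½ · (3034/3 - 500) · 1534 = 1176578/3.
With the floor, consumers buy 739 units at 765, so CS = ½ · (3034/3 - 765) · 739 = 546121/6.
Change in consumer surplus = 546121/6 - 1176578/3 = -301172.5.

-301172.5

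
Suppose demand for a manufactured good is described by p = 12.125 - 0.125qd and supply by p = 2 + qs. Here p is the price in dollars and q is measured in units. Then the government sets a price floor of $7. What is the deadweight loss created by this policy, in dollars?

0

Rearranging demand gives qd = 97 - 8p; rearranging supply gives qs = p - 2. Equilibrium: 97 - 8p = p - 2, so 99 = 9p and p* = 11, q* = 9.
Since 7 is below p* = 11, the floor does not bind and the free-market outcome prevails.
Since the control does not bind, no trades are prevented and deadweight loss is zero.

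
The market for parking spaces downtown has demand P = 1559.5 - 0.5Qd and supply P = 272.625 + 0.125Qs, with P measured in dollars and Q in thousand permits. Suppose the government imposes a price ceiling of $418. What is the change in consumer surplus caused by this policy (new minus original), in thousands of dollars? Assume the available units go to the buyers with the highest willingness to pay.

Rearranging demand gives Qd = 3119 - 2P; rearranging supply gives Qs = 8P - 2181. Setting quantity demanded equal to quantity supplied, 3119 - 2P = 8P - 2181, gives P* = 530 and Q* = 2059.
The ceiling of 418 is below the equilibrium price 530, so it binds.
At P = 418: Qd = 3119 - 2·418 = 2283 and Qs = 8·418 - 2181 = 1163.
Consumer surplus without the control is ½ · (1559.5 - 530) · 2059 = 1059870.25.
With the ceiling, 1163 units are sold at 418 (assume they go to the highest-value buyers). The demand price at Q = 1163 is 978, so CS = ½ · [(1559.5 - 418) + (978 - 418)] · 1163 = 989422.25.
Change in consumer surplus = 989422.25 - 1059870.25 = -70448.

-70448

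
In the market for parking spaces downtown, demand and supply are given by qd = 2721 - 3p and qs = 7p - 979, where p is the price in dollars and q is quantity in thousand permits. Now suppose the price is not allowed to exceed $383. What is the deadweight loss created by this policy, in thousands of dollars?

0

Equilibrium: 2721 - 3p = 7p - 979, so 3700 = 10p and p* = 370, q* = 1611.
Since 383 is above p* = 370, the ceiling does not bind and the free-market outcome prevails.
Since the control does not bind, no trades are prevented and deadweight loss is zero.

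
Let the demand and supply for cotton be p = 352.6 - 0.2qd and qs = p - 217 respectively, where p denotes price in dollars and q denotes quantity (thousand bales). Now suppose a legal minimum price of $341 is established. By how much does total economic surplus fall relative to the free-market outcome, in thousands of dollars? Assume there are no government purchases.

Rearranging demand gives qd = 1763 - 5p. Setting quantity demanded equal to quantity supplied, 1763 - 5p = p - 217, gives p* = 330 and q* = 113.
Since 341 > 330, the floor is binding.
At p = 341: qd = 1763 - 5·341 = 58 and qs = 341 - 217 = 124.
Quantity traded falls to 58. At q = 58 the demand price is (1763 - 58)/5 = 341 and the supply price is 217 + 58 = 275.
Deadweight loss = ½ · (341 - 275) · (113 - 58) = ½ · 66 · 55 = 1815.

1815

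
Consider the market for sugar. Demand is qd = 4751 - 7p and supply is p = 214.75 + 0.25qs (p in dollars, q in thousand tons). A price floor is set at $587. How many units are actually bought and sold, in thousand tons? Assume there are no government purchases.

Rearranging supply gives qs = 4p - 859. Setting quantity demanded equal to quantity supplied, 4751 - 7p = 4p - 859, gives p* = 510 and q* = 1181.
Since 587 > 510, the floor is binding.
At p = 587: qd = 4751 - 7·587 = 642 and qs = 4·587 - 859 = 1489.
The quantity actually transacted is the short side, demand: 642.

642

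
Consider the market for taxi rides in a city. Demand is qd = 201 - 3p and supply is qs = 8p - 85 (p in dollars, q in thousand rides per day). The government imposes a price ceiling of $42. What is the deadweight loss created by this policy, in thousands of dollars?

0

In a free market, 201 - 3p = 8p - 85 gives the equilibrium p* = 26, q* = 123.
Since 42 is above p* = 26, the ceiling does not bind and the free-market outcome prevails.
Since the control does not bind, no trades are prevented and deadweight loss is zero.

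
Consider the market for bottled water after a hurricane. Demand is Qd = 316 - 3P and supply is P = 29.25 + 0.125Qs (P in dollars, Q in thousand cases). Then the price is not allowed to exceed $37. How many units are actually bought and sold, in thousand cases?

Rearranging supply gives Qs = 8P - 234. Equilibrium: 316 - 3P = 8P - 234, so 550 = 11P and P* = 50, Q* = 166.
The ceiling of 37 is below the equilibrium price 50, so it binds.
At P = 37: Qd = 316 - 3·37 = 205 and Qs = 8·37 - 234 = 62.
The quantity actually transacted is the short side, supply: 62.

62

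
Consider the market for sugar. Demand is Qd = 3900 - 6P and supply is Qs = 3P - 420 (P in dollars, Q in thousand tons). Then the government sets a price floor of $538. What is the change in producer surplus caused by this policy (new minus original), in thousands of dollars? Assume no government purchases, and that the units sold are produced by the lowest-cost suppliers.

Equilibrium: 3900 - 6P = 3P - 420, so 4320 = 9P and P* = 480, Q* = 1020.
Because the floor (538) lies above the market-clearing price, it is binding.
At P = 538: Qd = 3900 - 6·538 = 672 and Qs = 3·538 - 420 = 1194.
Producer surplus without the control is ½ · (480 - 140) · 1020 = 173400.
With the floor, 672 units are sold at 538. The supply price at Q = 672 is 364, so PS = ½ · [(538 - 140) + (538 - 364)] · 672 = 192192.
Change in producer surplus = 192192 - 173400 = 18792.

18792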